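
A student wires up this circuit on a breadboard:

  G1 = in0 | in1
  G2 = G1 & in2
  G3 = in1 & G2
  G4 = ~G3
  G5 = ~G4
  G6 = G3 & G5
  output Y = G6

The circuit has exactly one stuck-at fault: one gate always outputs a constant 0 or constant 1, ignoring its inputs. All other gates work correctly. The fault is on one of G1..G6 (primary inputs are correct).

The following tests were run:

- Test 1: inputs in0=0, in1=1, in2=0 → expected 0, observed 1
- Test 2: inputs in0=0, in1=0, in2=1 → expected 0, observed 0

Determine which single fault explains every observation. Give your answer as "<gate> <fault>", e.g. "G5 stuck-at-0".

Fault-free values for test 1 (in0=0, in1=1, in2=0): G1=1, G2=0, G3=0, G4=1, G5=0, G6=0, giving Y=0. Observed 1.
Test 1: faults giving observed 1 are {G2 stuck-at-1, G3 stuck-at-1, G6 stuck-at-1}.
Test 2 (in0=0, in1=0, in2=1): fault-free G1=0, G2=0, G3=0, G4=1, G5=0, G6=0 → 0; observed 0. Eliminates G3 stuck-at-1, G6 stuck-at-1.
Only G2 stuck-at-1 is consistent with every test.

G2 stuck-at-1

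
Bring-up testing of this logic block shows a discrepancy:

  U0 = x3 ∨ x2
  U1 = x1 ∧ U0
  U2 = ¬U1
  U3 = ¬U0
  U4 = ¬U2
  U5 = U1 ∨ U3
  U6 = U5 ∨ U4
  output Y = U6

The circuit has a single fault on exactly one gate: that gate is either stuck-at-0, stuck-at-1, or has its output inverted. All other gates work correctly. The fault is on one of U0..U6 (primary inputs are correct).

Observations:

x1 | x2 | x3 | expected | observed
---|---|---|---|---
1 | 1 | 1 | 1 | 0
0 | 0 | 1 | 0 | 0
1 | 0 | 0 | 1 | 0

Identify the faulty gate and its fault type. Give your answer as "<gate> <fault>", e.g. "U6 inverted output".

U6 stuck-at-0

Fault-free values for test 1 (x1=1, x2=1, x3=1): U0=1, U1=1, U2=0, U3=0, U4=1, U5=1, U6=1, giving Y=1. Observed 0.
Test 1: faults giving observed 0 are {U1 stuck-at-0, U1 inverted output, U6 stuck-at-0, U6 inverted output}.
Test 2 (x1=0, x2=0, x3=1): fault-free U0=1, U1=0, U2=1, U3=0, U4=0, U5=0, U6=0 → 0; observed 0. Eliminates U1 inverted output, U6 inverted output.
Test 3 (x1=1, x2=0, x3=0): fault-free U0=0, U1=0, U2=1, U3=1, U4=0, U5=1, U6=1 → 1; observed 0. Eliminates U1 stuck-at-0.
Only U6 stuck-at-0 is consistent with every test.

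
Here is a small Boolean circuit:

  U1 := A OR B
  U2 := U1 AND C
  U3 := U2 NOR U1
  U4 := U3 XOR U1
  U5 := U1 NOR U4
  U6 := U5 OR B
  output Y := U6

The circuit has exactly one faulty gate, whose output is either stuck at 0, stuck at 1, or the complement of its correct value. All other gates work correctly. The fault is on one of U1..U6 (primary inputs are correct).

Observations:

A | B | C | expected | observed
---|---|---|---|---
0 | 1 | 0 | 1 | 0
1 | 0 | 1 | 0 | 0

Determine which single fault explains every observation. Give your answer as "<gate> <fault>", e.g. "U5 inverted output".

U6 stuck-at-0

Fault-free values for test 1 (A=0, B=1, C=0): U1=1, U2=0, U3=0, U4=1, U5=0, U6=1, giving Y=1. Observed 0.
Test 1: faults giving observed 0 are {U6 stuck-at-0, U6 inverted output}.
Test 2 (A=1, B=0, C=1): fault-free U1=1, U2=1, U3=0, U4=1, U5=0, U6=0 → 0; observed 0. Eliminates U6 inverted output.
Only U6 stuck-at-0 is consistent with every test.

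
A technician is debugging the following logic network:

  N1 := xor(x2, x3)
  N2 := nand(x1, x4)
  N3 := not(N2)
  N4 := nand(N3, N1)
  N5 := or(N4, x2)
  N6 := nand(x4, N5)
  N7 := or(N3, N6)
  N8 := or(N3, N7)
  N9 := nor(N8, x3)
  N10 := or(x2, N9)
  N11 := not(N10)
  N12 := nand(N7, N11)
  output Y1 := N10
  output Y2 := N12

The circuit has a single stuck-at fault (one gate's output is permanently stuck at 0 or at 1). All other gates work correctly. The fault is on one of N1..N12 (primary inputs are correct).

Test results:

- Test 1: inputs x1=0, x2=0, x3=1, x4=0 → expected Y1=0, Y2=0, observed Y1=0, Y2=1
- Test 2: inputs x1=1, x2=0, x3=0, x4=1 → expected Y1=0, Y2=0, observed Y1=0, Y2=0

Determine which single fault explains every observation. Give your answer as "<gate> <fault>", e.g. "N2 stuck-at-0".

Fault-free values for test 1 (x1=0, x2=0, x3=1, x4=0): N1=1, N2=1, N3=0, N4=1, N5=1, N6=1, N7=1, N8=1, N9=0, N10=0, N11=1, N12=0, giving Y1=0, Y2=0. Observed Y1=0, Y2=1.
Test 1: faults giving observed Y1=0, Y2=1 are {N6 stuck-at-0, N7 stuck-at-0, N11 stuck-at-0, N12 stuck-at-1}.
Test 2 (x1=1, x2=0, x3=0, x4=1): fault-free N1=0, N2=0, N3=1, N4=1, N5=1, N6=0, N7=1, N8=1, N9=0, N10=0, N11=1, N12=0 → Y1=0, Y2=0; observed Y1=0, Y2=0. Eliminates N7 stuck-at-0, N11 stuck-at-0, N12 stuck-at-1.
Only N6 stuck-at-0 is consistent with every test.

N6 stuck-at-0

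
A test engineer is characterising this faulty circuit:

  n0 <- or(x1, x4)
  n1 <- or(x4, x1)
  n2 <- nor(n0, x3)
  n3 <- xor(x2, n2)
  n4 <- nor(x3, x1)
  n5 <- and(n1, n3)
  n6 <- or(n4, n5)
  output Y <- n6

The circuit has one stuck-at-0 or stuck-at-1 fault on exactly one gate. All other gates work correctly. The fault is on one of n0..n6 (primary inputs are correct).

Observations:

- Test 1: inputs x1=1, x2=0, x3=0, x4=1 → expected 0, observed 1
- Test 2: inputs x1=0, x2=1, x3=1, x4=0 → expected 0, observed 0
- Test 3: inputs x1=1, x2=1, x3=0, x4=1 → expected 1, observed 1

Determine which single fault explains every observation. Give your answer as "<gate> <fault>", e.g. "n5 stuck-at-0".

n3 stuck-at-1

Fault-free values for test 1 (x1=1, x2=0, x3=0, x4=1): n0=1, n1=1, n2=0, n3=0, n4=0, n5=0, n6=0, giving Y=0. Observed 1.
Test 1: faults giving observed 1 are {n0 stuck-at-0, n2 stuck-at-1, n3 stuck-at-1, n4 stuck-at-1, n5 stuck-at-1, n6 stuck-at-1}.
Test 2 (x1=0, x2=1, x3=1, x4=0): fault-free n0=0, n1=0, n2=0, n3=1, n4=0, n5=0, n6=0 → 0; observed 0. Eliminates n4 stuck-at-1, n5 stuck-at-1, n6 stuck-at-1.
Test 3 (x1=1, x2=1, x3=0, x4=1): fault-free n0=1, n1=1, n2=0, n3=1, n4=0, n5=1, n6=1 → 1; observed 1. Eliminates n0 stuck-at-0, n2 stuck-at-1.
Only n3 stuck-at-1 is consistent with every test.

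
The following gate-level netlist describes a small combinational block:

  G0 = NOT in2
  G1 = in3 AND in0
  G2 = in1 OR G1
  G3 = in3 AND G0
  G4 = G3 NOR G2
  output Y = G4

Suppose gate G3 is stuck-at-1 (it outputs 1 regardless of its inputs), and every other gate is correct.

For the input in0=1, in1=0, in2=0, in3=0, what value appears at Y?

Propagate with G3 forced: G0=1, G1=0, G2=0, G3=1 [stuck-at-1], G4=0.
So Y = 0. (Without the fault it would be 1.)

0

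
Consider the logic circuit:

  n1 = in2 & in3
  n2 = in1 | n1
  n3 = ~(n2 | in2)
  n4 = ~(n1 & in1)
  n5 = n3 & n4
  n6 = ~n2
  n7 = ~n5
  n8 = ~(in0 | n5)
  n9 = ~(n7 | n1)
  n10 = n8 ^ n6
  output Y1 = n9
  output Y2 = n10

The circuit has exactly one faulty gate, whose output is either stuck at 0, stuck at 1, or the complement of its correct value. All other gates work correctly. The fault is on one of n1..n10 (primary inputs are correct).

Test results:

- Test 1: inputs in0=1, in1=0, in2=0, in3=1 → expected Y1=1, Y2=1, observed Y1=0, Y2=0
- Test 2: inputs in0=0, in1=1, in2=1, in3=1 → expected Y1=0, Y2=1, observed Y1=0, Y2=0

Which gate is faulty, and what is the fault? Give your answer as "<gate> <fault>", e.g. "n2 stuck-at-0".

Fault-free values for test 1 (in0=1, in1=0, in2=0, in3=1): n1=0, n2=0, n3=1, n4=1, n5=1, n6=1, n7=0, n8=0, n9=1, n10=1, giving Y1=1, Y2=1. Observed Y1=0, Y2=0.
Test 1: faults giving observed Y1=0, Y2=0 are {n1 stuck-at-1, n1 inverted output, n2 stuck-at-1, n2 inverted output}.
Test 2 (in0=0, in1=1, in2=1, in3=1): fault-free n1=1, n2=1, n3=0, n4=0, n5=0, n6=0, n7=1, n8=1, n9=0, n10=1 → Y1=0, Y2=1; observed Y1=0, Y2=0. Eliminates n1 stuck-at-1, n1 inverted output, n2 stuck-at-1.
Only n2 inverted output is consistent with every test.

n2 inverted output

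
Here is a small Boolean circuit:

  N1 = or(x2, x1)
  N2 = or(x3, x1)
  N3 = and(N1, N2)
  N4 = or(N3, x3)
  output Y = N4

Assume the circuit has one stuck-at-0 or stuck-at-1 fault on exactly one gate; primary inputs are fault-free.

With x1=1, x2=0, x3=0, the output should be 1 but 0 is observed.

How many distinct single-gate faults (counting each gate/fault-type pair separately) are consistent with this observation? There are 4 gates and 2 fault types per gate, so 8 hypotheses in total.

4

Fault-free: N1=1, N2=1, N3=1, N4=1 → 1. Observed 0.
  N1 stuck-at-0: output 0 ✓
  N1 stuck-at-1: output 1 ✗
  N2 stuck-at-0: output 0 ✓
  N2 stuck-at-1: output 1 ✗
  N3 stuck-at-0: output 0 ✓
  N3 stuck-at-1: output 1 ✗
  N4 stuck-at-0: output 0 ✓
  N4 stuck-at-1: output 1 ✗
Consistent faults: {N1 stuck-at-0, N2 stuck-at-0, N3 stuck-at-0, N4 stuck-at-0} — 4 in all.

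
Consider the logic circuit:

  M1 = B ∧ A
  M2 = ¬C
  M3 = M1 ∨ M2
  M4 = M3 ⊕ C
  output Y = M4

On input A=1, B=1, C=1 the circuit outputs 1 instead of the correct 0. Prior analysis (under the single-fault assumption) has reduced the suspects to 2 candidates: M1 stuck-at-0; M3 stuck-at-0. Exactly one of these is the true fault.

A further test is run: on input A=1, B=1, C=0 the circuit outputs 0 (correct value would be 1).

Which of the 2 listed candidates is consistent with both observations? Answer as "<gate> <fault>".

Evaluate each candidate on input A=1, B=1, C=0:
  M1 stuck-at-0: M1=0 [stuck-at-0], M2=1, M3=1, M4=1 → 1 — eliminated
  M3 stuck-at-0: M1=1, M2=1, M3=0 [stuck-at-0], M4=0 → 0 — matches
Only M3 stuck-at-0 reproduces the observed 0.

M3 stuck-at-0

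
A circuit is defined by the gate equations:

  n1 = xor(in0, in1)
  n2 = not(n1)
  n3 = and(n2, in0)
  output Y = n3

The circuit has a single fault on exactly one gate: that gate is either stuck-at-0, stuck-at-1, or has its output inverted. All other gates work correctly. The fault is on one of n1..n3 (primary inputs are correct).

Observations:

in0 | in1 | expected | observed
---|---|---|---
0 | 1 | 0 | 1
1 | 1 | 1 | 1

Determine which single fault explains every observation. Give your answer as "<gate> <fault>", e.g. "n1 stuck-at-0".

n3 stuck-at-1

Fault-free values for test 1 (in0=0, in1=1): n1=1, n2=0, n3=0, giving Y=0. Observed 1.
Test 1: faults giving observed 1 are {n3 stuck-at-1, n3 inverted output}.
Test 2 (in0=1, in1=1): fault-free n1=0, n2=1, n3=1 → 1; observed 1. Eliminates n3 inverted output.
Only n3 stuck-at-1 is consistent with every test.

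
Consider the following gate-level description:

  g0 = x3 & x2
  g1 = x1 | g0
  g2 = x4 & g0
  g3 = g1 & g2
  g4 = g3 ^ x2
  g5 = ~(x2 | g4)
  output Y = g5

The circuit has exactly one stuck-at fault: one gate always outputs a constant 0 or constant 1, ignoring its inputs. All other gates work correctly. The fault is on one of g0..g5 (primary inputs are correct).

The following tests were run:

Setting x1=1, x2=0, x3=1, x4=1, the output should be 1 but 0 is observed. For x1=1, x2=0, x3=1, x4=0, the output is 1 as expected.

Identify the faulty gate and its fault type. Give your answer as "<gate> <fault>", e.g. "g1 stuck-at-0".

g0 stuck-at-1

Fault-free values for test 1 (x1=1, x2=0, x3=1, x4=1): g0=0, g1=1, g2=0, g3=0, g4=0, g5=1, giving Y=1. Observed 0.
Test 1: faults giving observed 0 are {g0 stuck-at-1, g2 stuck-at-1, g3 stuck-at-1, g4 stuck-at-1, g5 stuck-at-0}.
Test 2 (x1=1, x2=0, x3=1, x4=0): fault-free g0=0, g1=1, g2=0, g3=0, g4=0, g5=1 → 1; observed 1. Eliminates g2 stuck-at-1, g3 stuck-at-1, g4 stuck-at-1, g5 stuck-at-0.
Only g0 stuck-at-1 is consistent with every test.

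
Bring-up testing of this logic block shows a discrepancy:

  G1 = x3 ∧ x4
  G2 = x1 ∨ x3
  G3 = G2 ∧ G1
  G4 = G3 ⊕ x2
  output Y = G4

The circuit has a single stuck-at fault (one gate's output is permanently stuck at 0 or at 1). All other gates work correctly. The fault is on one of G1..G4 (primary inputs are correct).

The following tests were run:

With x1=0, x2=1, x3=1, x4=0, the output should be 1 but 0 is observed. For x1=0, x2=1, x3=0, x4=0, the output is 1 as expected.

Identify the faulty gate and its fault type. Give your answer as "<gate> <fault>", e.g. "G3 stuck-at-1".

G1 stuck-at-1

Fault-free values for test 1 (x1=0, x2=1, x3=1, x4=0): G1=0, G2=1, G3=0, G4=1, giving Y=1. Observed 0.
Test 1: faults giving observed 0 are {G1 stuck-at-1, G3 stuck-at-1, G4 stuck-at-0}.
Test 2 (x1=0, x2=1, x3=0, x4=0): fault-free G1=0, G2=0, G3=0, G4=1 → 1; observed 1. Eliminates G3 stuck-at-1, G4 stuck-at-0.
Only G1 stuck-at-1 is consistent with every test.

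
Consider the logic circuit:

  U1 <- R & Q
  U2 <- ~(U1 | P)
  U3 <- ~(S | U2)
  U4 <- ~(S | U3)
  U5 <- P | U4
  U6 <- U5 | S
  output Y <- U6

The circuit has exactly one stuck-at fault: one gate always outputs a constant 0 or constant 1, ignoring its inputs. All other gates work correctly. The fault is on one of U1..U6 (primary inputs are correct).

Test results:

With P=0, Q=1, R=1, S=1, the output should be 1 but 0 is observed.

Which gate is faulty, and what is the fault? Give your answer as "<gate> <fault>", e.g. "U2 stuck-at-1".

U6 stuck-at-0

Fault-free values for test 1 (P=0, Q=1, R=1, S=1): U1=1, U2=0, U3=0, U4=0, U5=0, U6=1, giving Y=1. Observed 0.
Test 1: faults giving observed 0 are {U6 stuck-at-0}.
Only U6 stuck-at-0 is consistent with every test.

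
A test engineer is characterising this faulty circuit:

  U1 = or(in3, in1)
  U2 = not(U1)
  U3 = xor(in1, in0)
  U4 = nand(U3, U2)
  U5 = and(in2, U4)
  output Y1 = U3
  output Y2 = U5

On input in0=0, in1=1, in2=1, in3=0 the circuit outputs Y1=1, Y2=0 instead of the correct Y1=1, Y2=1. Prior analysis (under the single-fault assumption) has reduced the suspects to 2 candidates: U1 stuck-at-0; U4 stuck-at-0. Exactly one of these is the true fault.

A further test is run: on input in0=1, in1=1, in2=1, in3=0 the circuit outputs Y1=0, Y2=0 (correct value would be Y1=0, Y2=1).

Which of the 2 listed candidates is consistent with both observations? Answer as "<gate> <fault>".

U4 stuck-at-0

Evaluate each candidate on input in0=1, in1=1, in2=1, in3=0:
  U1 stuck-at-0: U1=0 [stuck-at-0], U2=1, U3=0, U4=1, U5=1 → Y1=0, Y2=1 — eliminated
  U4 stuck-at-0: U1=1, U2=0, U3=0, U4=0 [stuck-at-0], U5=0 → Y1=0, Y2=0 — matches
Only U4 stuck-at-0 reproduces the observed Y1=0, Y2=0.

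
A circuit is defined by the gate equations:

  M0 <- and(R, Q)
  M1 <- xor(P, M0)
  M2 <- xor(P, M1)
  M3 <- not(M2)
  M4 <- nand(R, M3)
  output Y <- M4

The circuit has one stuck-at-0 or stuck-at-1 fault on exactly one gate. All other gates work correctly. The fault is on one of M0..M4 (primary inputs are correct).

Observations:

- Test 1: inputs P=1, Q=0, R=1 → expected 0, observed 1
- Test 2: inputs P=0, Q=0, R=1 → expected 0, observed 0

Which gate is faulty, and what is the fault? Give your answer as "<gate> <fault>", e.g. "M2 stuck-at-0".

Fault-free values for test 1 (P=1, Q=0, R=1): M0=0, M1=1, M2=0, M3=1, M4=0, giving Y=0. Observed 1.
Test 1: faults giving observed 1 are {M0 stuck-at-1, M1 stuck-at-0, M2 stuck-at-1, M3 stuck-at-0, M4 stuck-at-1}.
Test 2 (P=0, Q=0, R=1): fault-free M0=0, M1=0, M2=0, M3=1, M4=0 → 0; observed 0. Eliminates M0 stuck-at-1, M2 stuck-at-1, M3 stuck-at-0, M4 stuck-at-1.
Only M1 stuck-at-0 is consistent with every test.

M1 stuck-at-0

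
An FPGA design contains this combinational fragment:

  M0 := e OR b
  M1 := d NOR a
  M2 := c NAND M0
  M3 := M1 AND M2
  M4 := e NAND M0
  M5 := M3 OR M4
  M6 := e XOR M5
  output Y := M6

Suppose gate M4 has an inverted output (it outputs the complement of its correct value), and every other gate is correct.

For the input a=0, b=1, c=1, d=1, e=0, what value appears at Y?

Propagate with M4 forced: M0=1, M1=0, M2=0, M3=0, M4=0 [inverted output], M5=0, M6=0.
So Y = 0. (Without the fault it would be 1.)

0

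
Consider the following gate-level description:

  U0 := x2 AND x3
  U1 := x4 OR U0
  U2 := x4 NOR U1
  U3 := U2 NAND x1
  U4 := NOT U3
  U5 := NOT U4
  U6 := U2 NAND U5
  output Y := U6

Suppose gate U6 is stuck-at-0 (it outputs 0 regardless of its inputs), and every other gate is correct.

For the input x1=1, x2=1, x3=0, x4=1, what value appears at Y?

0

Propagate with U6 forced: U0=0, U1=1, U2=0, U3=1, U4=0, U5=1, U6=0 [stuck-at-0].
So Y = 0. (Without the fault it would be 1.)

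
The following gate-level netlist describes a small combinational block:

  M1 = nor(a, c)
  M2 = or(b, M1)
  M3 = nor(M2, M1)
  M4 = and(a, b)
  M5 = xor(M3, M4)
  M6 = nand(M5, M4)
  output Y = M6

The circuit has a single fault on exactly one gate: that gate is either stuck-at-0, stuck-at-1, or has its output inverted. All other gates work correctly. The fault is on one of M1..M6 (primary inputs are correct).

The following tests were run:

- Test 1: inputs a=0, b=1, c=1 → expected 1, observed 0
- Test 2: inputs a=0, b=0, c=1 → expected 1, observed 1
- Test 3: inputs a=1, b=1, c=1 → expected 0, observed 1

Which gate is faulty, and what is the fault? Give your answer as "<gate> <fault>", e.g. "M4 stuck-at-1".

Fault-free values for test 1 (a=0, b=1, c=1): M1=0, M2=1, M3=0, M4=0, M5=0, M6=1, giving Y=1. Observed 0.
Test 1: faults giving observed 0 are {M4 stuck-at-1, M4 inverted output, M6 stuck-at-0, M6 inverted output}.
Test 2 (a=0, b=0, c=1): fault-free M1=0, M2=0, M3=1, M4=0, M5=1, M6=1 → 1; observed 1. Eliminates M6 stuck-at-0, M6 inverted output.
Test 3 (a=1, b=1, c=1): fault-free M1=0, M2=1, M3=0, M4=1, M5=1, M6=0 → 0; observed 1. Eliminates M4 stuck-at-1.
Only M4 inverted output is consistent with every test.

M4 inverted output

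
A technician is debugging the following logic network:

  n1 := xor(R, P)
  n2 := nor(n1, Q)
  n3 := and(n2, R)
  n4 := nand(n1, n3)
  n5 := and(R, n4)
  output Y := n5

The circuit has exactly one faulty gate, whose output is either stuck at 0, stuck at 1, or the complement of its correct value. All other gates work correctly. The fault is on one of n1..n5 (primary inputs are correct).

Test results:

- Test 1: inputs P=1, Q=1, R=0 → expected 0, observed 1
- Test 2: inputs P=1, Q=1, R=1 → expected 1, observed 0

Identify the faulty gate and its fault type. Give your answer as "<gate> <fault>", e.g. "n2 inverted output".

n5 inverted output

Fault-free values for test 1 (P=1, Q=1, R=0): n1=1, n2=0, n3=0, n4=1, n5=0, giving Y=0. Observed 1.
Test 1: faults giving observed 1 are {n5 stuck-at-1, n5 inverted output}.
Test 2 (P=1, Q=1, R=1): fault-free n1=0, n2=0, n3=0, n4=1, n5=1 → 1; observed 0. Eliminates n5 stuck-at-1.
Only n5 inverted output is consistent with every test.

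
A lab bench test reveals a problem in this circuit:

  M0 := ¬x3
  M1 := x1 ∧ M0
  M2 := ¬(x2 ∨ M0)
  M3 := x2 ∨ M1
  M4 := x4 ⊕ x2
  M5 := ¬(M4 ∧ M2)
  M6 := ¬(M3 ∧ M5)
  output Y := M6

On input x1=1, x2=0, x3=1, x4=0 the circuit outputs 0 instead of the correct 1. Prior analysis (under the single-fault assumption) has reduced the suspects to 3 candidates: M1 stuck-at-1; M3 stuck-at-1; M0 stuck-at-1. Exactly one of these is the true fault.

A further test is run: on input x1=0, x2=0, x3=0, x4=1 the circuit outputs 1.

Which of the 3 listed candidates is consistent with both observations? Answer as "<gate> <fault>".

Evaluate each candidate on input x1=0, x2=0, x3=0, x4=1:
  M1 stuck-at-1: M0=1, M1=1 [stuck-at-1], M2=0, M3=1, M4=1, M5=1, M6=0 → 0 — eliminated
  M3 stuck-at-1: M0=1, M1=0, M2=0, M3=1 [stuck-at-1], M4=1, M5=1, M6=0 → 0 — eliminated
  M0 stuck-at-1: M0=1 [stuck-at-1], M1=0, M2=0, M3=0, M4=1, M5=1, M6=1 → 1 — matches
Only M0 stuck-at-1 reproduces the observed 1.

M0 stuck-at-1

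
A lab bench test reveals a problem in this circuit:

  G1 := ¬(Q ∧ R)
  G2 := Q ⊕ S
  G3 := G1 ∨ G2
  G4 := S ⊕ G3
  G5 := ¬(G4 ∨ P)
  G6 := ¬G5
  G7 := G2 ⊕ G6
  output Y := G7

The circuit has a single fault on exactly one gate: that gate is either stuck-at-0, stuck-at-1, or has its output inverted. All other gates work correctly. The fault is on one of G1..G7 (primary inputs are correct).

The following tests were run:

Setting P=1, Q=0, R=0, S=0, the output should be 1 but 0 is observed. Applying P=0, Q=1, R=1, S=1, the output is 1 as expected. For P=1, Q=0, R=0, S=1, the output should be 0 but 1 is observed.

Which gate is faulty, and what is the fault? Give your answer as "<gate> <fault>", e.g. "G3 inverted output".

G2 inverted output

Fault-free values for test 1 (P=1, Q=0, R=0, S=0): G1=1, G2=0, G3=1, G4=1, G5=0, G6=1, G7=1, giving Y=1. Observed 0.
Test 1: faults giving observed 0 are {G2 stuck-at-1, G2 inverted output, G5 stuck-at-1, G5 inverted output, G6 stuck-at-0, G6 inverted output, G7 stuck-at-0, G7 inverted output}.
Test 2 (P=0, Q=1, R=1, S=1): fault-free G1=0, G2=0, G3=0, G4=1, G5=0, G6=1, G7=1 → 1; observed 1. Eliminates G5 stuck-at-1, G5 inverted output, G6 stuck-at-0, G6 inverted output, G7 stuck-at-0, G7 inverted output.
Test 3 (P=1, Q=0, R=0, S=1): fault-free G1=1, G2=1, G3=1, G4=0, G5=0, G6=1, G7=0 → 0; observed 1. Eliminates G2 stuck-at-1.
Only G2 inverted output is consistent with every test.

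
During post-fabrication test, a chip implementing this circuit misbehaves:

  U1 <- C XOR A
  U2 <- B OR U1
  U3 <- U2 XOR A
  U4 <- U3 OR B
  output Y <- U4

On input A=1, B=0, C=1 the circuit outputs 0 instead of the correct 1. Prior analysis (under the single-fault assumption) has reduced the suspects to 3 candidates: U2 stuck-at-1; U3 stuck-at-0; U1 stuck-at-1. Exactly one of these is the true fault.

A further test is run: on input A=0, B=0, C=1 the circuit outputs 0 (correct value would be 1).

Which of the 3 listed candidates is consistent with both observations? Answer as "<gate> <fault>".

Evaluate each candidate on input A=0, B=0, C=1:
  U2 stuck-at-1: U1=1, U2=1 [stuck-at-1], U3=1, U4=1 → 1 — eliminated
  U3 stuck-at-0: U1=1, U2=1, U3=0 [stuck-at-0], U4=0 → 0 — matches
  U1 stuck-at-1: U1=1 [stuck-at-1], U2=1, U3=1, U4=1 → 1 — eliminated
Only U3 stuck-at-0 reproduces the observed 0.

U3 stuck-at-0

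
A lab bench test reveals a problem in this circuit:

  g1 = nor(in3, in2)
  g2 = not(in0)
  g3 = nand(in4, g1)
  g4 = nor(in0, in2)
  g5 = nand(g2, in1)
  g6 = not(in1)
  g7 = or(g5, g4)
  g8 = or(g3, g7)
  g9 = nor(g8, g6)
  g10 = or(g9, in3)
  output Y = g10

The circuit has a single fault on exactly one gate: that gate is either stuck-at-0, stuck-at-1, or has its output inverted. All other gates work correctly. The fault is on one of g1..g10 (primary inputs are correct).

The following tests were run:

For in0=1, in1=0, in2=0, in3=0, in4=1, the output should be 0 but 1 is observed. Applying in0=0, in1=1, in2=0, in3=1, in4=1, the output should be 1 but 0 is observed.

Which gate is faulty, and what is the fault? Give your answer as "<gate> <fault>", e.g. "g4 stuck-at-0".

Fault-free values for test 1 (in0=1, in1=0, in2=0, in3=0, in4=1): g1=1, g2=0, g3=0, g4=0, g5=1, g6=1, g7=1, g8=1, g9=0, g10=0, giving Y=0. Observed 1.
Test 1: faults giving observed 1 are {g9 stuck-at-1, g9 inverted output, g10 stuck-at-1, g10 inverted output}.
Test 2 (in0=0, in1=1, in2=0, in3=1, in4=1): fault-free g1=0, g2=1, g3=1, g4=1, g5=0, g6=0, g7=1, g8=1, g9=0, g10=1 → 1; observed 0. Eliminates g9 stuck-at-1, g9 inverted output, g10 stuck-at-1.
Only g10 inverted output is consistent with every test.

g10 inverted output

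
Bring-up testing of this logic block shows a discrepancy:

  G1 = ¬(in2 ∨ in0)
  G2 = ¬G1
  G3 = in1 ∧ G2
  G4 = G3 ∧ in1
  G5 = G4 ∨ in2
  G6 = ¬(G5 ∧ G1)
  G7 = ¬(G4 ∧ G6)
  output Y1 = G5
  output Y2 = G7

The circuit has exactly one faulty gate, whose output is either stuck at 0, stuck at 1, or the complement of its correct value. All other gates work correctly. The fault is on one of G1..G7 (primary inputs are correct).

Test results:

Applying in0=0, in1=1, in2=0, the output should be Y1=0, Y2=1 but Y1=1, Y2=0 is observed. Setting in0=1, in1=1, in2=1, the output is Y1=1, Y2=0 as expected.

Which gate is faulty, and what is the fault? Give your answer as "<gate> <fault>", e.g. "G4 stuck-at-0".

G1 stuck-at-0

Fault-free values for test 1 (in0=0, in1=1, in2=0): G1=1, G2=0, G3=0, G4=0, G5=0, G6=1, G7=1, giving Y1=0, Y2=1. Observed Y1=1, Y2=0.
Test 1: faults giving observed Y1=1, Y2=0 are {G1 stuck-at-0, G1 inverted output}.
Test 2 (in0=1, in1=1, in2=1): fault-free G1=0, G2=1, G3=1, G4=1, G5=1, G6=1, G7=0 → Y1=1, Y2=0; observed Y1=1, Y2=0. Eliminates G1 inverted output.
Only G1 stuck-at-0 is consistent with every test.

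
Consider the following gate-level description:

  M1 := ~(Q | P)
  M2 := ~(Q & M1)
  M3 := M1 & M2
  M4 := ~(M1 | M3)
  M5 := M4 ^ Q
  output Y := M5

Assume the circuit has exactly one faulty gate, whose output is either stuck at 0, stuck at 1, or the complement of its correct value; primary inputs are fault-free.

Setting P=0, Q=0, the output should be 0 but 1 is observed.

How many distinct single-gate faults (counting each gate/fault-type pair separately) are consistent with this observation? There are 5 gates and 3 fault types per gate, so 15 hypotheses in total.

6

Fault-free: M1=1, M2=1, M3=1, M4=0, M5=0 → 0. Observed 1.
  M1: stuck-at-0, inverted output ✓; others ✗
  M2: none of the 3 fault types match ✗
  M3: none of the 3 fault types match ✗
  M4: stuck-at-1, inverted output ✓; others ✗
  M5: stuck-at-1, inverted output ✓; others ✗
Consistent faults: {M1 stuck-at-0, M1 inverted output, M4 stuck-at-1, M4 inverted output, M5 stuck-at-1, M5 inverted output} — 6 in all.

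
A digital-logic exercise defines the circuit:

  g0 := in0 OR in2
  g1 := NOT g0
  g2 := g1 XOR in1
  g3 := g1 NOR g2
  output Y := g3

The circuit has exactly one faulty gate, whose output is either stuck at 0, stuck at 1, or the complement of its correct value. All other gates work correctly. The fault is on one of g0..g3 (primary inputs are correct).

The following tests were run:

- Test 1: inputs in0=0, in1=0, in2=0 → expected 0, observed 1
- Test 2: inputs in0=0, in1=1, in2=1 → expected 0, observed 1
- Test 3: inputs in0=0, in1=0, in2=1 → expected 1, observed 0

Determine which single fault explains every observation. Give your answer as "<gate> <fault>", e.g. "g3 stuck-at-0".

g3 inverted output

Fault-free values for test 1 (in0=0, in1=0, in2=0): g0=0, g1=1, g2=1, g3=0, giving Y=0. Observed 1.
Test 1: faults giving observed 1 are {g0 stuck-at-1, g0 inverted output, g1 stuck-at-0, g1 inverted output, g3 stuck-at-1, g3 inverted output}.
Test 2 (in0=0, in1=1, in2=1): fault-free g0=1, g1=0, g2=1, g3=0 → 0; observed 1. Eliminates g0 stuck-at-1, g0 inverted output, g1 stuck-at-0, g1 inverted output.
Test 3 (in0=0, in1=0, in2=1): fault-free g0=1, g1=0, g2=0, g3=1 → 1; observed 0. Eliminates g3 stuck-at-1.
Only g3 inverted output is consistent with every test.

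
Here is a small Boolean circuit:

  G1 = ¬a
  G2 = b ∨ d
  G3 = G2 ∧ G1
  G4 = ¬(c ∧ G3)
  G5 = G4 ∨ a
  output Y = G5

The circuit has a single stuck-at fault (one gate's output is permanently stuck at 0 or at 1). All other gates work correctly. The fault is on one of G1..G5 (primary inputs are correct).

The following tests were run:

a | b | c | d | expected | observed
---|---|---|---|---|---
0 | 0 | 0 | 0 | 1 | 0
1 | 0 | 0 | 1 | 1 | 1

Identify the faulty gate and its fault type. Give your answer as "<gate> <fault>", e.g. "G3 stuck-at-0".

G4 stuck-at-0

Fault-free values for test 1 (a=0, b=0, c=0, d=0): G1=1, G2=0, G3=0, G4=1, G5=1, giving Y=1. Observed 0.
Test 1: faults giving observed 0 are {G4 stuck-at-0, G5 stuck-at-0}.
Test 2 (a=1, b=0, c=0, d=1): fault-free G1=0, G2=1, G3=0, G4=1, G5=1 → 1; observed 1. Eliminates G5 stuck-at-0.
Only G4 stuck-at-0 is consistent with every test.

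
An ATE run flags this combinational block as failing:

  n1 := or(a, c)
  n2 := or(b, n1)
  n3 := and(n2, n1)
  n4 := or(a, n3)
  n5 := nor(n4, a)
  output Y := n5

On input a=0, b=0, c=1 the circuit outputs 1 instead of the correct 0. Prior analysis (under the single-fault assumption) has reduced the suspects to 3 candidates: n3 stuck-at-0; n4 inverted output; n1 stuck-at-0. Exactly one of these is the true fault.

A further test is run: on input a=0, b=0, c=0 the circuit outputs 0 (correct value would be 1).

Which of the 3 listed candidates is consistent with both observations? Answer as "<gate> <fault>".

Evaluate each candidate on input a=0, b=0, c=0:
  n3 stuck-at-0: n1=0, n2=0, n3=0 [stuck-at-0], n4=0, n5=1 → 1 — eliminated
  n4 inverted output: n1=0, n2=0, n3=0, n4=1 [inverted output], n5=0 → 0 — matches
  n1 stuck-at-0: n1=0 [stuck-at-0], n2=0, n3=0, n4=0, n5=1 → 1 — eliminated
Only n4 inverted output reproduces the observed 0.

n4 inverted output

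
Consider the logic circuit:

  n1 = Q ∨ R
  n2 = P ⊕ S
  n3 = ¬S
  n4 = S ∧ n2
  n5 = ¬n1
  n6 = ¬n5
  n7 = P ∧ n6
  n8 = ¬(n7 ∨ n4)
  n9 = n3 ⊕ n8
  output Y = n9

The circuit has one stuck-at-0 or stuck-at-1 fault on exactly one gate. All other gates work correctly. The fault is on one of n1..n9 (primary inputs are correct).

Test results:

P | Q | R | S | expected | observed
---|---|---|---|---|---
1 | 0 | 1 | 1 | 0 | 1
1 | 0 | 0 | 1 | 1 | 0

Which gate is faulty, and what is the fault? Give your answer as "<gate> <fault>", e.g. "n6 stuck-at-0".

n3 stuck-at-1

Fault-free values for test 1 (P=1, Q=0, R=1, S=1): n1=1, n2=0, n3=0, n4=0, n5=0, n6=1, n7=1, n8=0, n9=0, giving Y=0. Observed 1.
Test 1: faults giving observed 1 are {n1 stuck-at-0, n3 stuck-at-1, n5 stuck-at-1, n6 stuck-at-0, n7 stuck-at-0, n8 stuck-at-1, n9 stuck-at-1}.
Test 2 (P=1, Q=0, R=0, S=1): fault-free n1=0, n2=0, n3=0, n4=0, n5=1, n6=0, n7=0, n8=1, n9=1 → 1; observed 0. Eliminates n1 stuck-at-0, n5 stuck-at-1, n6 stuck-at-0, n7 stuck-at-0, n8 stuck-at-1, n9 stuck-at-1.
Only n3 stuck-at-1 is consistent with every test.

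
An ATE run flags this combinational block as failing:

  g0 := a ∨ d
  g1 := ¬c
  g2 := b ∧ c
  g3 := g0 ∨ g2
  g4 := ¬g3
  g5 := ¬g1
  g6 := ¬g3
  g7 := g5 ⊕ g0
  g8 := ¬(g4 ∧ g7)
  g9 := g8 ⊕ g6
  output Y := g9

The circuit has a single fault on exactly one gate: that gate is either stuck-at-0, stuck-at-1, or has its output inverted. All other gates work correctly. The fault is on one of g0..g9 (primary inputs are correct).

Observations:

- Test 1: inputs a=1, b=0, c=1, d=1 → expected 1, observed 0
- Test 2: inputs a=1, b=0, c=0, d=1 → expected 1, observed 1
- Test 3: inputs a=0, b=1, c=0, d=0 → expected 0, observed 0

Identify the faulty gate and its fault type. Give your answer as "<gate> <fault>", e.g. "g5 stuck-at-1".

Fault-free values for test 1 (a=1, b=0, c=1, d=1): g0=1, g1=0, g2=0, g3=1, g4=0, g5=1, g6=0, g7=0, g8=1, g9=1, giving Y=1. Observed 0.
Test 1: faults giving observed 0 are {g3 stuck-at-0, g3 inverted output, g6 stuck-at-1, g6 inverted output, g8 stuck-at-0, g8 inverted output, g9 stuck-at-0, g9 inverted output}.
Test 2 (a=1, b=0, c=0, d=1): fault-free g0=1, g1=1, g2=0, g3=1, g4=0, g5=0, g6=0, g7=1, g8=1, g9=1 → 1; observed 1. Eliminates g6 stuck-at-1, g6 inverted output, g8 stuck-at-0, g8 inverted output, g9 stuck-at-0, g9 inverted output.
Test 3 (a=0, b=1, c=0, d=0): fault-free g0=0, g1=1, g2=0, g3=0, g4=1, g5=0, g6=1, g7=0, g8=1, g9=0 → 0; observed 0. Eliminates g3 inverted output.
Only g3 stuck-at-0 is consistent with every test.

g3 stuck-at-0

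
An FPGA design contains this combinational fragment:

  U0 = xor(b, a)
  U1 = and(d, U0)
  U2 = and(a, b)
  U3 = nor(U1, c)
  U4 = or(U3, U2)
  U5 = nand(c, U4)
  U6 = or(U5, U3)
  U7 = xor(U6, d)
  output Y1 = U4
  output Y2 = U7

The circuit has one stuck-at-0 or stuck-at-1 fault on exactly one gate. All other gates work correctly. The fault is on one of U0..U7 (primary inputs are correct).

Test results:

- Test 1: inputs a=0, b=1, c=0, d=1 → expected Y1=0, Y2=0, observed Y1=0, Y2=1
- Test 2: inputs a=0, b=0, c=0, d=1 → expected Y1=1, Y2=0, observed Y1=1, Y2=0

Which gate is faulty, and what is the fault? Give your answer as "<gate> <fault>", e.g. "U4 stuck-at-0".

U5 stuck-at-0

Fault-free values for test 1 (a=0, b=1, c=0, d=1): U0=1, U1=1, U2=0, U3=0, U4=0, U5=1, U6=1, U7=0, giving Y1=0, Y2=0. Observed Y1=0, Y2=1.
Test 1: faults giving observed Y1=0, Y2=1 are {U5 stuck-at-0, U6 stuck-at-0, U7 stuck-at-1}.
Test 2 (a=0, b=0, c=0, d=1): fault-free U0=0, U1=0, U2=0, U3=1, U4=1, U5=1, U6=1, U7=0 → Y1=1, Y2=0; observed Y1=1, Y2=0. Eliminates U6 stuck-at-0, U7 stuck-at-1.
Only U5 stuck-at-0 is consistent with every test.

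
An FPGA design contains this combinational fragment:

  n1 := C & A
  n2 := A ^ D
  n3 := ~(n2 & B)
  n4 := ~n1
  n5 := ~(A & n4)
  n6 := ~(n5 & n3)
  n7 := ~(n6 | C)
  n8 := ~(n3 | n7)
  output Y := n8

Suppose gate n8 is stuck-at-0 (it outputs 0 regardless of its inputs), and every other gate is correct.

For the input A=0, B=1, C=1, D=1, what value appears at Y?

Propagate with n8 forced: n1=0, n2=1, n3=0, n4=1, n5=1, n6=1, n7=0, n8=0 [stuck-at-0].
So Y = 0. (Without the fault it would be 1.)

0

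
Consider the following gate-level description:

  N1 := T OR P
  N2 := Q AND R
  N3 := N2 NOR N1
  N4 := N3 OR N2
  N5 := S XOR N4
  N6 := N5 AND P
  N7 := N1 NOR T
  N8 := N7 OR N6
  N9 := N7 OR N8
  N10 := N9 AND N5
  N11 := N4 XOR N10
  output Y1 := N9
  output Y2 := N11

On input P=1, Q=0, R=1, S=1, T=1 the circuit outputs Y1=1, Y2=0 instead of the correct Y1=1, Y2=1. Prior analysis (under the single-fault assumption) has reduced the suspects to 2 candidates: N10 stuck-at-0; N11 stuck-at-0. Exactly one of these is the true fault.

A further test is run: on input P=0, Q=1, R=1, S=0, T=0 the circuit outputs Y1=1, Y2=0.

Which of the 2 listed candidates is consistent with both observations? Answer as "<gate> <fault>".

N11 stuck-at-0

Evaluate each candidate on input P=0, Q=1, R=1, S=0, T=0:
  N10 stuck-at-0: N1=0, N2=1, N3=0, N4=1, N5=1, N6=0, N7=1, N8=1, N9=1, N10=0 [stuck-at-0], N11=1 → Y1=1, Y2=1 — eliminated
  N11 stuck-at-0: N1=0, N2=1, N3=0, N4=1, N5=1, N6=0, N7=1, N8=1, N9=1, N10=1, N11=0 [stuck-at-0] → Y1=1, Y2=0 — matches
Only N11 stuck-at-0 reproduces the observed Y1=1, Y2=0.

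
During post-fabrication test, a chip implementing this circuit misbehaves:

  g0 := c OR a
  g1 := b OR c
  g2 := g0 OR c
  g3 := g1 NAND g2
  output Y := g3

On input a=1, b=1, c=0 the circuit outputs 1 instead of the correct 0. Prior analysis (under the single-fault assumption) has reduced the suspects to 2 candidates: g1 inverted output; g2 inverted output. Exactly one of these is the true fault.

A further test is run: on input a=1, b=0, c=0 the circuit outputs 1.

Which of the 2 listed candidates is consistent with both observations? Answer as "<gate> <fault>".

Evaluate each candidate on input a=1, b=0, c=0:
  g1 inverted output: g0=1, g1=1 [inverted output], g2=1, g3=0 → 0 — eliminated
  g2 inverted output: g0=1, g1=0, g2=0 [inverted output], g3=1 → 1 — matches
Only g2 inverted output reproduces the observed 1.

g2 inverted output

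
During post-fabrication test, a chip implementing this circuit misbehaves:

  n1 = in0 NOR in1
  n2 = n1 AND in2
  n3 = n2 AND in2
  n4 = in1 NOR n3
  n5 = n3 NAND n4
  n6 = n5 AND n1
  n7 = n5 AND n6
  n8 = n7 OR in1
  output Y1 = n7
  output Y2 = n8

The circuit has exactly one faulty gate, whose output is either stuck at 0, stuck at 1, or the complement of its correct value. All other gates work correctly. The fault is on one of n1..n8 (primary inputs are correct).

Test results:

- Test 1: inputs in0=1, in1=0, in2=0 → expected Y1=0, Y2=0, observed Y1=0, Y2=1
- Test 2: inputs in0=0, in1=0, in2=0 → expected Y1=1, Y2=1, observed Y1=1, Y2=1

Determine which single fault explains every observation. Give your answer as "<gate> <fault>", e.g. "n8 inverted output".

n8 stuck-at-1

Fault-free values for test 1 (in0=1, in1=0, in2=0): n1=0, n2=0, n3=0, n4=1, n5=1, n6=0, n7=0, n8=0, giving Y1=0, Y2=0. Observed Y1=0, Y2=1.
Test 1: faults giving observed Y1=0, Y2=1 are {n8 stuck-at-1, n8 inverted output}.
Test 2 (in0=0, in1=0, in2=0): fault-free n1=1, n2=0, n3=0, n4=1, n5=1, n6=1, n7=1, n8=1 → Y1=1, Y2=1; observed Y1=1, Y2=1. Eliminates n8 inverted output.
Only n8 stuck-at-1 is consistent with every test.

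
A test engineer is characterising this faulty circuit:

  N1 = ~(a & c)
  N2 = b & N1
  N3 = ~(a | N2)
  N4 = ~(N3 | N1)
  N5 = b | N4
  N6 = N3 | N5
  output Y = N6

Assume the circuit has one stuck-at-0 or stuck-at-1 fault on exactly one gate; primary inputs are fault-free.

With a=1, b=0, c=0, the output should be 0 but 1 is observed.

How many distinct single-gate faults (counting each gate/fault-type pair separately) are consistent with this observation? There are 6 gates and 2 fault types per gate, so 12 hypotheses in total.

5

Fault-free: N1=1, N2=0, N3=0, N4=0, N5=0, N6=0 → 0. Observed 1.
  N1 stuck-at-0: output 1 ✓
  N1 stuck-at-1: output 0 ✗
  N2 stuck-at-0: output 0 ✗
  N2 stuck-at-1: output 0 ✗
  N3 stuck-at-0: output 0 ✗
  N3 stuck-at-1: output 1 ✓
  N4 stuck-at-0: output 0 ✗
  N4 stuck-at-1: output 1 ✓
  N5 stuck-at-0: output 0 ✗
  N5 stuck-at-1: output 1 ✓
  N6 stuck-at-0: output 0 ✗
  N6 stuck-at-1: output 1 ✓
Consistent faults: {N1 stuck-at-0, N3 stuck-at-1, N4 stuck-at-1, N5 stuck-at-1, N6 stuck-at-1} — 5 in all.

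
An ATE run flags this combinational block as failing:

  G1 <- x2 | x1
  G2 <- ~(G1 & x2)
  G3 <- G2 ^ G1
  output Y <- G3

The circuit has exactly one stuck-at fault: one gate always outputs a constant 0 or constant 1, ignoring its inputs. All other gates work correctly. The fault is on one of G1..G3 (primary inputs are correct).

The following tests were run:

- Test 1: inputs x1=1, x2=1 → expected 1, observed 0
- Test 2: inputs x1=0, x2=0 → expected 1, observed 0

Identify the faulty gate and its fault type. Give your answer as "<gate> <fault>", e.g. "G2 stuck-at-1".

G3 stuck-at-0

Fault-free values for test 1 (x1=1, x2=1): G1=1, G2=0, G3=1, giving Y=1. Observed 0.
Test 1: faults giving observed 0 are {G2 stuck-at-1, G3 stuck-at-0}.
Test 2 (x1=0, x2=0): fault-free G1=0, G2=1, G3=1 → 1; observed 0. Eliminates G2 stuck-at-1.
Only G3 stuck-at-0 is consistent with every test.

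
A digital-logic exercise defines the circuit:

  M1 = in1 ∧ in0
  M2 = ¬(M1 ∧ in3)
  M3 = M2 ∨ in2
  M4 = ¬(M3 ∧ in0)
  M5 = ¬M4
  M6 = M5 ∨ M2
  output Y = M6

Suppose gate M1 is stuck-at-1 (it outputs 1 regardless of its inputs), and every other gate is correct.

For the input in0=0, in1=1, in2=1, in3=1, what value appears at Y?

0

Propagate with M1 forced: M1=1 [stuck-at-1], M2=0, M3=1, M4=1, M5=0, M6=0.
So Y = 0. (Without the fault it would be 1.)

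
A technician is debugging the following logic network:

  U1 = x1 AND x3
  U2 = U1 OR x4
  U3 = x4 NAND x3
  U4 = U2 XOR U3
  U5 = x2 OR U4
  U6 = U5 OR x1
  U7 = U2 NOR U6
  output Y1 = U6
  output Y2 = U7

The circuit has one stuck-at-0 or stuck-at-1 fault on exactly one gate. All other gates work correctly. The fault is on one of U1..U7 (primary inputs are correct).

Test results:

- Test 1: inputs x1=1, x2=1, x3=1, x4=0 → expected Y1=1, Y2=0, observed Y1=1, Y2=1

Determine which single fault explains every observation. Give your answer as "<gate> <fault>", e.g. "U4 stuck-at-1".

Fault-free values for test 1 (x1=1, x2=1, x3=1, x4=0): U1=1, U2=1, U3=1, U4=0, U5=1, U6=1, U7=0, giving Y1=1, Y2=0. Observed Y1=1, Y2=1.
Test 1: faults giving observed Y1=1, Y2=1 are {U7 stuck-at-1}.
Only U7 stuck-at-1 is consistent with every test.

U7 stuck-at-1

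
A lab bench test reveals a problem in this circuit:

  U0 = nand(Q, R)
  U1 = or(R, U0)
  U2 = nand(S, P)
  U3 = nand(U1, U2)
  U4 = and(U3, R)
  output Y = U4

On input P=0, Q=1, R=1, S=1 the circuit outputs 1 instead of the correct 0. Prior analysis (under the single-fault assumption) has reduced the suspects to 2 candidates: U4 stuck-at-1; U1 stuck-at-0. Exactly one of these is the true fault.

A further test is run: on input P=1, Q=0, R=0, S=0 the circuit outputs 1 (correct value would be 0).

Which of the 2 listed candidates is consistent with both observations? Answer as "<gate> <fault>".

Evaluate each candidate on input P=1, Q=0, R=0, S=0:
  U4 stuck-at-1: U0=1, U1=1, U2=1, U3=0, U4=1 [stuck-at-1] → 1 — matches
  U1 stuck-at-0: U0=1, U1=0 [stuck-at-0], U2=1, U3=1, U4=0 → 0 — eliminated
Only U4 stuck-at-1 reproduces the observed 1.

U4 stuck-at-1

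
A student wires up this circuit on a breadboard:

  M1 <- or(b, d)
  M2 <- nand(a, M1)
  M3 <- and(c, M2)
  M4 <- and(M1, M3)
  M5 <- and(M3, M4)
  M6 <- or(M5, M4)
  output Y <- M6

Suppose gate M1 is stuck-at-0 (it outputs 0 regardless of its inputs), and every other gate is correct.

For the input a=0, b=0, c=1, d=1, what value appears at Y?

Propagate with M1 forced: M1=0 [stuck-at-0], M2=1, M3=1, M4=0, M5=0, M6=0.
So Y = 0. (Without the fault it would be 1.)

0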